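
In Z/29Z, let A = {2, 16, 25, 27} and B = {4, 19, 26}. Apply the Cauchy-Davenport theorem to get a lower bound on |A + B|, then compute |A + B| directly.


Cauchy-Davenport: |A + B| ≥ min(p, |A| + |B| - 1) for A, B nonempty in Z/pZ.
|A| = 4, |B| = 3, p = 29.
CD lower bound = min(29, 4 + 3 - 1) = min(29, 6) = 6.
Compute A + B mod 29 directly:
a = 2: 2+4=6, 2+19=21, 2+26=28
a = 16: 16+4=20, 16+19=6, 16+26=13
a = 25: 25+4=0, 25+19=15, 25+26=22
a = 27: 27+4=2, 27+19=17, 27+26=24
A + B = {0, 2, 6, 13, 15, 17, 20, 21, 22, 24, 28}, so |A + B| = 11.
Verify: 11 ≥ 6? Yes ✓.

CD lower bound = 6, actual |A + B| = 11.


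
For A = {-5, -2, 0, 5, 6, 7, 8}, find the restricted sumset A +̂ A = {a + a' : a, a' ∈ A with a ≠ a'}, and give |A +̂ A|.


Restricted sumset: A +̂ A = {a + a' : a ∈ A, a' ∈ A, a ≠ a'}.
Equivalently, take A + A and drop any sum 2a that is achievable ONLY as a + a for a ∈ A (i.e. sums representable only with equal summands).
Enumerate pairs (a, a') with a < a' (symmetric, so each unordered pair gives one sum; this covers all a ≠ a'):
  -5 + -2 = -7
  -5 + 0 = -5
  -5 + 5 = 0
  -5 + 6 = 1
  -5 + 7 = 2
  -5 + 8 = 3
  -2 + 0 = -2
  -2 + 5 = 3
  -2 + 6 = 4
  -2 + 7 = 5
  -2 + 8 = 6
  0 + 5 = 5
  0 + 6 = 6
  0 + 7 = 7
  0 + 8 = 8
  5 + 6 = 11
  5 + 7 = 12
  5 + 8 = 13
  6 + 7 = 13
  6 + 8 = 14
  7 + 8 = 15
Collected distinct sums: {-7, -5, -2, 0, 1, 2, 3, 4, 5, 6, 7, 8, 11, 12, 13, 14, 15}
|A +̂ A| = 17
(Reference bound: |A +̂ A| ≥ 2|A| - 3 for |A| ≥ 2, with |A| = 7 giving ≥ 11.)

|A +̂ A| = 17


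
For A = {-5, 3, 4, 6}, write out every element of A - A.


A - A = {a - a' : a, a' ∈ A}.
Compute a - a' for each ordered pair (a, a'):
a = -5: -5--5=0, -5-3=-8, -5-4=-9, -5-6=-11
a = 3: 3--5=8, 3-3=0, 3-4=-1, 3-6=-3
a = 4: 4--5=9, 4-3=1, 4-4=0, 4-6=-2
a = 6: 6--5=11, 6-3=3, 6-4=2, 6-6=0
Collecting distinct values (and noting 0 appears from a-a):
A - A = {-11, -9, -8, -3, -2, -1, 0, 1, 2, 3, 8, 9, 11}
|A - A| = 13

A - A = {-11, -9, -8, -3, -2, -1, 0, 1, 2, 3, 8, 9, 11}


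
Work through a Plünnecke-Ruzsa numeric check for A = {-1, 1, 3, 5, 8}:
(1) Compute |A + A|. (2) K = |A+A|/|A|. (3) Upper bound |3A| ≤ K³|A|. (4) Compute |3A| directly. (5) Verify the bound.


|A| = 5.
Step 1: Compute A + A by enumerating all 25 pairs.
A + A = {-2, 0, 2, 4, 6, 7, 8, 9, 10, 11, 13, 16}, so |A + A| = 12.
Step 2: Doubling constant K = |A + A|/|A| = 12/5 = 12/5 ≈ 2.4000.
Step 3: Plünnecke-Ruzsa gives |3A| ≤ K³·|A| = (2.4000)³ · 5 ≈ 69.1200.
Step 4: Compute 3A = A + A + A directly by enumerating all triples (a,b,c) ∈ A³; |3A| = 21.
Step 5: Check 21 ≤ 69.1200? Yes ✓.

K = 12/5, Plünnecke-Ruzsa bound K³|A| ≈ 69.1200, |3A| = 21, inequality holds.


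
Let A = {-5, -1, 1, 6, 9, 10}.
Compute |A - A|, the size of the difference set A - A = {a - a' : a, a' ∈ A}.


A - A = {a - a' : a, a' ∈ A}; |A| = 6.
Bounds: 2|A|-1 ≤ |A - A| ≤ |A|² - |A| + 1, i.e. 11 ≤ |A - A| ≤ 31.
Note: 0 ∈ A - A always (from a - a). The set is symmetric: if d ∈ A - A then -d ∈ A - A.
Enumerate nonzero differences d = a - a' with a > a' (then include -d):
Positive differences: {1, 2, 3, 4, 5, 6, 7, 8, 9, 10, 11, 14, 15}
Full difference set: {0} ∪ (positive diffs) ∪ (negative diffs).
|A - A| = 1 + 2·13 = 27 (matches direct enumeration: 27).

|A - A| = 27


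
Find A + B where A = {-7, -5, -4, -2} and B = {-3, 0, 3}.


A + B = {a + b : a ∈ A, b ∈ B}.
Enumerate all |A|·|B| = 4·3 = 12 pairs (a, b) and collect distinct sums.
a = -7: -7+-3=-10, -7+0=-7, -7+3=-4
a = -5: -5+-3=-8, -5+0=-5, -5+3=-2
a = -4: -4+-3=-7, -4+0=-4, -4+3=-1
a = -2: -2+-3=-5, -2+0=-2, -2+3=1
Collecting distinct sums: A + B = {-10, -8, -7, -5, -4, -2, -1, 1}
|A + B| = 8

A + B = {-10, -8, -7, -5, -4, -2, -1, 1}


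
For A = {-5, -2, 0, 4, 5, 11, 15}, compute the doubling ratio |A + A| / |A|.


|A| = 7.
Compute A + A by enumerating all 49 pairs.
A + A = {-10, -7, -5, -4, -2, -1, 0, 2, 3, 4, 5, 6, 8, 9, 10, 11, 13, 15, 16, 19, 20, 22, 26, 30}, so |A + A| = 24.
K = |A + A| / |A| = 24/7 (already in lowest terms) ≈ 3.4286.
Reference: AP of size 7 gives K = 13/7 ≈ 1.8571; a fully generic set of size 7 gives K ≈ 4.0000.

|A| = 7, |A + A| = 24, K = 24/7.


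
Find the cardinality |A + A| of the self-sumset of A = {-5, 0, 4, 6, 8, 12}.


A + A = {a + a' : a, a' ∈ A}; |A| = 6.
General bounds: 2|A| - 1 ≤ |A + A| ≤ |A|(|A|+1)/2, i.e. 11 ≤ |A + A| ≤ 21.
Lower bound 2|A|-1 is attained iff A is an arithmetic progression.
Enumerate sums a + a' for a ≤ a' (symmetric, so this suffices):
a = -5: -5+-5=-10, -5+0=-5, -5+4=-1, -5+6=1, -5+8=3, -5+12=7
a = 0: 0+0=0, 0+4=4, 0+6=6, 0+8=8, 0+12=12
a = 4: 4+4=8, 4+6=10, 4+8=12, 4+12=16
a = 6: 6+6=12, 6+8=14, 6+12=18
a = 8: 8+8=16, 8+12=20
a = 12: 12+12=24
Distinct sums: {-10, -5, -1, 0, 1, 3, 4, 6, 7, 8, 10, 12, 14, 16, 18, 20, 24}
|A + A| = 17

|A + A| = 17


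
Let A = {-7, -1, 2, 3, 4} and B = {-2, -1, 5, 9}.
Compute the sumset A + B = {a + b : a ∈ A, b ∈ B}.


A + B = {a + b : a ∈ A, b ∈ B}.
Enumerate all |A|·|B| = 5·4 = 20 pairs (a, b) and collect distinct sums.
a = -7: -7+-2=-9, -7+-1=-8, -7+5=-2, -7+9=2
a = -1: -1+-2=-3, -1+-1=-2, -1+5=4, -1+9=8
a = 2: 2+-2=0, 2+-1=1, 2+5=7, 2+9=11
a = 3: 3+-2=1, 3+-1=2, 3+5=8, 3+9=12
a = 4: 4+-2=2, 4+-1=3, 4+5=9, 4+9=13
Collecting distinct sums: A + B = {-9, -8, -3, -2, 0, 1, 2, 3, 4, 7, 8, 9, 11, 12, 13}
|A + B| = 15

A + B = {-9, -8, -3, -2, 0, 1, 2, 3, 4, 7, 8, 9, 11, 12, 13}


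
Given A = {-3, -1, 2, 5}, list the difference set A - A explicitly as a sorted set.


A - A = {a - a' : a, a' ∈ A}.
Compute a - a' for each ordered pair (a, a'):
a = -3: -3--3=0, -3--1=-2, -3-2=-5, -3-5=-8
a = -1: -1--3=2, -1--1=0, -1-2=-3, -1-5=-6
a = 2: 2--3=5, 2--1=3, 2-2=0, 2-5=-3
a = 5: 5--3=8, 5--1=6, 5-2=3, 5-5=0
Collecting distinct values (and noting 0 appears from a-a):
A - A = {-8, -6, -5, -3, -2, 0, 2, 3, 5, 6, 8}
|A - A| = 11

A - A = {-8, -6, -5, -3, -2, 0, 2, 3, 5, 6, 8}


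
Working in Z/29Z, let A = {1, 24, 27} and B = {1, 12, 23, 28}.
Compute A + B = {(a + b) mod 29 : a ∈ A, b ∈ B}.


Work in Z/29Z: reduce every sum a + b modulo 29.
Enumerate all 12 pairs:
a = 1: 1+1=2, 1+12=13, 1+23=24, 1+28=0
a = 24: 24+1=25, 24+12=7, 24+23=18, 24+28=23
a = 27: 27+1=28, 27+12=10, 27+23=21, 27+28=26
Distinct residues collected: {0, 2, 7, 10, 13, 18, 21, 23, 24, 25, 26, 28}
|A + B| = 12 (out of 29 total residues).

A + B = {0, 2, 7, 10, 13, 18, 21, 23, 24, 25, 26, 28}


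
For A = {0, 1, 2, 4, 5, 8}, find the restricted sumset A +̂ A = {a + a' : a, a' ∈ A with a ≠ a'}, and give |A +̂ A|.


Restricted sumset: A +̂ A = {a + a' : a ∈ A, a' ∈ A, a ≠ a'}.
Equivalently, take A + A and drop any sum 2a that is achievable ONLY as a + a for a ∈ A (i.e. sums representable only with equal summands).
Enumerate pairs (a, a') with a < a' (symmetric, so each unordered pair gives one sum; this covers all a ≠ a'):
  0 + 1 = 1
  0 + 2 = 2
  0 + 4 = 4
  0 + 5 = 5
  0 + 8 = 8
  1 + 2 = 3
  1 + 4 = 5
  1 + 5 = 6
  1 + 8 = 9
  2 + 4 = 6
  2 + 5 = 7
  2 + 8 = 10
  4 + 5 = 9
  4 + 8 = 12
  5 + 8 = 13
Collected distinct sums: {1, 2, 3, 4, 5, 6, 7, 8, 9, 10, 12, 13}
|A +̂ A| = 12
(Reference bound: |A +̂ A| ≥ 2|A| - 3 for |A| ≥ 2, with |A| = 6 giving ≥ 9.)

|A +̂ A| = 12


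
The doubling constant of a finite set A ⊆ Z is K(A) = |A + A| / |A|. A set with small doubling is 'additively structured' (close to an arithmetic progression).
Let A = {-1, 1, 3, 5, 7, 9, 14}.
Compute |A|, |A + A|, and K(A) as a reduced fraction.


|A| = 7.
Compute A + A by enumerating all 49 pairs.
A + A = {-2, 0, 2, 4, 6, 8, 10, 12, 13, 14, 15, 16, 17, 18, 19, 21, 23, 28}, so |A + A| = 18.
K = |A + A| / |A| = 18/7 (already in lowest terms) ≈ 2.5714.
Reference: AP of size 7 gives K = 13/7 ≈ 1.8571; a fully generic set of size 7 gives K ≈ 4.0000.

|A| = 7, |A + A| = 18, K = 18/7.


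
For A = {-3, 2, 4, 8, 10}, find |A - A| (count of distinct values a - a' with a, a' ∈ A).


A - A = {a - a' : a, a' ∈ A}; |A| = 5.
Bounds: 2|A|-1 ≤ |A - A| ≤ |A|² - |A| + 1, i.e. 9 ≤ |A - A| ≤ 21.
Note: 0 ∈ A - A always (from a - a). The set is symmetric: if d ∈ A - A then -d ∈ A - A.
Enumerate nonzero differences d = a - a' with a > a' (then include -d):
Positive differences: {2, 4, 5, 6, 7, 8, 11, 13}
Full difference set: {0} ∪ (positive diffs) ∪ (negative diffs).
|A - A| = 1 + 2·8 = 17 (matches direct enumeration: 17).

|A - A| = 17


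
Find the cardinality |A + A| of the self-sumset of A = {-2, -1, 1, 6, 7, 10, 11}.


A + A = {a + a' : a, a' ∈ A}; |A| = 7.
General bounds: 2|A| - 1 ≤ |A + A| ≤ |A|(|A|+1)/2, i.e. 13 ≤ |A + A| ≤ 28.
Lower bound 2|A|-1 is attained iff A is an arithmetic progression.
Enumerate sums a + a' for a ≤ a' (symmetric, so this suffices):
a = -2: -2+-2=-4, -2+-1=-3, -2+1=-1, -2+6=4, -2+7=5, -2+10=8, -2+11=9
a = -1: -1+-1=-2, -1+1=0, -1+6=5, -1+7=6, -1+10=9, -1+11=10
a = 1: 1+1=2, 1+6=7, 1+7=8, 1+10=11, 1+11=12
a = 6: 6+6=12, 6+7=13, 6+10=16, 6+11=17
a = 7: 7+7=14, 7+10=17, 7+11=18
a = 10: 10+10=20, 10+11=21
a = 11: 11+11=22
Distinct sums: {-4, -3, -2, -1, 0, 2, 4, 5, 6, 7, 8, 9, 10, 11, 12, 13, 14, 16, 17, 18, 20, 21, 22}
|A + A| = 23

|A + A| = 23


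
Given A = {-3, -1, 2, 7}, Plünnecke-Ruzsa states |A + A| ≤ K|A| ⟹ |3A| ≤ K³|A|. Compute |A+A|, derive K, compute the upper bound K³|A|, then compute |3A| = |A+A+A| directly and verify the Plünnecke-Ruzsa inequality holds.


|A| = 4.
Step 1: Compute A + A by enumerating all 16 pairs.
A + A = {-6, -4, -2, -1, 1, 4, 6, 9, 14}, so |A + A| = 9.
Step 2: Doubling constant K = |A + A|/|A| = 9/4 = 9/4 ≈ 2.2500.
Step 3: Plünnecke-Ruzsa gives |3A| ≤ K³·|A| = (2.2500)³ · 4 ≈ 45.5625.
Step 4: Compute 3A = A + A + A directly by enumerating all triples (a,b,c) ∈ A³; |3A| = 16.
Step 5: Check 16 ≤ 45.5625? Yes ✓.

K = 9/4, Plünnecke-Ruzsa bound K³|A| ≈ 45.5625, |3A| = 16, inequality holds.


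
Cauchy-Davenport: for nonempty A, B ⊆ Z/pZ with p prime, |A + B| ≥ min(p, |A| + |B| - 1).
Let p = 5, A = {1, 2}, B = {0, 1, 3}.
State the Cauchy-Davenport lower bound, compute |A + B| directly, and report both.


Cauchy-Davenport: |A + B| ≥ min(p, |A| + |B| - 1) for A, B nonempty in Z/pZ.
|A| = 2, |B| = 3, p = 5.
CD lower bound = min(5, 2 + 3 - 1) = min(5, 4) = 4.
Compute A + B mod 5 directly:
a = 1: 1+0=1, 1+1=2, 1+3=4
a = 2: 2+0=2, 2+1=3, 2+3=0
A + B = {0, 1, 2, 3, 4}, so |A + B| = 5.
Verify: 5 ≥ 4? Yes ✓.

CD lower bound = 4, actual |A + B| = 5.


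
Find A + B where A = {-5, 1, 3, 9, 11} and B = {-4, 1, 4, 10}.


A + B = {a + b : a ∈ A, b ∈ B}.
Enumerate all |A|·|B| = 5·4 = 20 pairs (a, b) and collect distinct sums.
a = -5: -5+-4=-9, -5+1=-4, -5+4=-1, -5+10=5
a = 1: 1+-4=-3, 1+1=2, 1+4=5, 1+10=11
a = 3: 3+-4=-1, 3+1=4, 3+4=7, 3+10=13
a = 9: 9+-4=5, 9+1=10, 9+4=13, 9+10=19
a = 11: 11+-4=7, 11+1=12, 11+4=15, 11+10=21
Collecting distinct sums: A + B = {-9, -4, -3, -1, 2, 4, 5, 7, 10, 11, 12, 13, 15, 19, 21}
|A + B| = 15

A + B = {-9, -4, -3, -1, 2, 4, 5, 7, 10, 11, 12, 13, 15, 19, 21}


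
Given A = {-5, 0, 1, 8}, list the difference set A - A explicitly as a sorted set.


A - A = {a - a' : a, a' ∈ A}.
Compute a - a' for each ordered pair (a, a'):
a = -5: -5--5=0, -5-0=-5, -5-1=-6, -5-8=-13
a = 0: 0--5=5, 0-0=0, 0-1=-1, 0-8=-8
a = 1: 1--5=6, 1-0=1, 1-1=0, 1-8=-7
a = 8: 8--5=13, 8-0=8, 8-1=7, 8-8=0
Collecting distinct values (and noting 0 appears from a-a):
A - A = {-13, -8, -7, -6, -5, -1, 0, 1, 5, 6, 7, 8, 13}
|A - A| = 13

A - A = {-13, -8, -7, -6, -5, -1, 0, 1, 5, 6, 7, 8, 13}


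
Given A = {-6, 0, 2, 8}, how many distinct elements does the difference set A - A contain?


A - A = {a - a' : a, a' ∈ A}; |A| = 4.
Bounds: 2|A|-1 ≤ |A - A| ≤ |A|² - |A| + 1, i.e. 7 ≤ |A - A| ≤ 13.
Note: 0 ∈ A - A always (from a - a). The set is symmetric: if d ∈ A - A then -d ∈ A - A.
Enumerate nonzero differences d = a - a' with a > a' (then include -d):
Positive differences: {2, 6, 8, 14}
Full difference set: {0} ∪ (positive diffs) ∪ (negative diffs).
|A - A| = 1 + 2·4 = 9 (matches direct enumeration: 9).

|A - A| = 9


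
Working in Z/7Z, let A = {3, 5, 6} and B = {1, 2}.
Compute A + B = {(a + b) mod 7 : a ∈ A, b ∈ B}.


Work in Z/7Z: reduce every sum a + b modulo 7.
Enumerate all 6 pairs:
a = 3: 3+1=4, 3+2=5
a = 5: 5+1=6, 5+2=0
a = 6: 6+1=0, 6+2=1
Distinct residues collected: {0, 1, 4, 5, 6}
|A + B| = 5 (out of 7 total residues).

A + B = {0, 1, 4, 5, 6}


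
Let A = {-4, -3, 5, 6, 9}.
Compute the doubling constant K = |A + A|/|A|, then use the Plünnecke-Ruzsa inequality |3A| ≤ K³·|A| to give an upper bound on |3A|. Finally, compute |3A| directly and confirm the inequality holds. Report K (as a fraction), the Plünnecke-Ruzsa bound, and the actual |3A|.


|A| = 5.
Step 1: Compute A + A by enumerating all 25 pairs.
A + A = {-8, -7, -6, 1, 2, 3, 5, 6, 10, 11, 12, 14, 15, 18}, so |A + A| = 14.
Step 2: Doubling constant K = |A + A|/|A| = 14/5 = 14/5 ≈ 2.8000.
Step 3: Plünnecke-Ruzsa gives |3A| ≤ K³·|A| = (2.8000)³ · 5 ≈ 109.7600.
Step 4: Compute 3A = A + A + A directly by enumerating all triples (a,b,c) ∈ A³; |3A| = 29.
Step 5: Check 29 ≤ 109.7600? Yes ✓.

K = 14/5, Plünnecke-Ruzsa bound K³|A| ≈ 109.7600, |3A| = 29, inequality holds.


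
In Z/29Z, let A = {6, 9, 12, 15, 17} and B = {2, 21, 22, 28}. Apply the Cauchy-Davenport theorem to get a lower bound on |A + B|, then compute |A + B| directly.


Cauchy-Davenport: |A + B| ≥ min(p, |A| + |B| - 1) for A, B nonempty in Z/pZ.
|A| = 5, |B| = 4, p = 29.
CD lower bound = min(29, 5 + 4 - 1) = min(29, 8) = 8.
Compute A + B mod 29 directly:
a = 6: 6+2=8, 6+21=27, 6+22=28, 6+28=5
a = 9: 9+2=11, 9+21=1, 9+22=2, 9+28=8
a = 12: 12+2=14, 12+21=4, 12+22=5, 12+28=11
a = 15: 15+2=17, 15+21=7, 15+22=8, 15+28=14
a = 17: 17+2=19, 17+21=9, 17+22=10, 17+28=16
A + B = {1, 2, 4, 5, 7, 8, 9, 10, 11, 14, 16, 17, 19, 27, 28}, so |A + B| = 15.
Verify: 15 ≥ 8? Yes ✓.

CD lower bound = 8, actual |A + B| = 15.


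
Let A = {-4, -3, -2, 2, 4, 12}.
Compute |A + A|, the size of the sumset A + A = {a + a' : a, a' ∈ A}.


A + A = {a + a' : a, a' ∈ A}; |A| = 6.
General bounds: 2|A| - 1 ≤ |A + A| ≤ |A|(|A|+1)/2, i.e. 11 ≤ |A + A| ≤ 21.
Lower bound 2|A|-1 is attained iff A is an arithmetic progression.
Enumerate sums a + a' for a ≤ a' (symmetric, so this suffices):
a = -4: -4+-4=-8, -4+-3=-7, -4+-2=-6, -4+2=-2, -4+4=0, -4+12=8
a = -3: -3+-3=-6, -3+-2=-5, -3+2=-1, -3+4=1, -3+12=9
a = -2: -2+-2=-4, -2+2=0, -2+4=2, -2+12=10
a = 2: 2+2=4, 2+4=6, 2+12=14
a = 4: 4+4=8, 4+12=16
a = 12: 12+12=24
Distinct sums: {-8, -7, -6, -5, -4, -2, -1, 0, 1, 2, 4, 6, 8, 9, 10, 14, 16, 24}
|A + A| = 18

|A + A| = 18


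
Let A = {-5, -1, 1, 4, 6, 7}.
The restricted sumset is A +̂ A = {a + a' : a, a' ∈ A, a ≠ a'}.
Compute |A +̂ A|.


Restricted sumset: A +̂ A = {a + a' : a ∈ A, a' ∈ A, a ≠ a'}.
Equivalently, take A + A and drop any sum 2a that is achievable ONLY as a + a for a ∈ A (i.e. sums representable only with equal summands).
Enumerate pairs (a, a') with a < a' (symmetric, so each unordered pair gives one sum; this covers all a ≠ a'):
  -5 + -1 = -6
  -5 + 1 = -4
  -5 + 4 = -1
  -5 + 6 = 1
  -5 + 7 = 2
  -1 + 1 = 0
  -1 + 4 = 3
  -1 + 6 = 5
  -1 + 7 = 6
  1 + 4 = 5
  1 + 6 = 7
  1 + 7 = 8
  4 + 6 = 10
  4 + 7 = 11
  6 + 7 = 13
Collected distinct sums: {-6, -4, -1, 0, 1, 2, 3, 5, 6, 7, 8, 10, 11, 13}
|A +̂ A| = 14
(Reference bound: |A +̂ A| ≥ 2|A| - 3 for |A| ≥ 2, with |A| = 6 giving ≥ 9.)

|A +̂ A| = 14


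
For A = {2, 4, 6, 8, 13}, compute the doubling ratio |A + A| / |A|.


|A| = 5.
Compute A + A by enumerating all 25 pairs.
A + A = {4, 6, 8, 10, 12, 14, 15, 16, 17, 19, 21, 26}, so |A + A| = 12.
K = |A + A| / |A| = 12/5 (already in lowest terms) ≈ 2.4000.
Reference: AP of size 5 gives K = 9/5 ≈ 1.8000; a fully generic set of size 5 gives K ≈ 3.0000.

|A| = 5, |A + A| = 12, K = 12/5.


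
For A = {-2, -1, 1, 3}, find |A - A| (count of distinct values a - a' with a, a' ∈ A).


A - A = {a - a' : a, a' ∈ A}; |A| = 4.
Bounds: 2|A|-1 ≤ |A - A| ≤ |A|² - |A| + 1, i.e. 7 ≤ |A - A| ≤ 13.
Note: 0 ∈ A - A always (from a - a). The set is symmetric: if d ∈ A - A then -d ∈ A - A.
Enumerate nonzero differences d = a - a' with a > a' (then include -d):
Positive differences: {1, 2, 3, 4, 5}
Full difference set: {0} ∪ (positive diffs) ∪ (negative diffs).
|A - A| = 1 + 2·5 = 11 (matches direct enumeration: 11).

|A - A| = 11


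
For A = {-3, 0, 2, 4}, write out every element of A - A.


A - A = {a - a' : a, a' ∈ A}.
Compute a - a' for each ordered pair (a, a'):
a = -3: -3--3=0, -3-0=-3, -3-2=-5, -3-4=-7
a = 0: 0--3=3, 0-0=0, 0-2=-2, 0-4=-4
a = 2: 2--3=5, 2-0=2, 2-2=0, 2-4=-2
a = 4: 4--3=7, 4-0=4, 4-2=2, 4-4=0
Collecting distinct values (and noting 0 appears from a-a):
A - A = {-7, -5, -4, -3, -2, 0, 2, 3, 4, 5, 7}
|A - A| = 11

A - A = {-7, -5, -4, -3, -2, 0, 2, 3, 4, 5, 7}


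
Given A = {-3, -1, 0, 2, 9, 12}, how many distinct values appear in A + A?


A + A = {a + a' : a, a' ∈ A}; |A| = 6.
General bounds: 2|A| - 1 ≤ |A + A| ≤ |A|(|A|+1)/2, i.e. 11 ≤ |A + A| ≤ 21.
Lower bound 2|A|-1 is attained iff A is an arithmetic progression.
Enumerate sums a + a' for a ≤ a' (symmetric, so this suffices):
a = -3: -3+-3=-6, -3+-1=-4, -3+0=-3, -3+2=-1, -3+9=6, -3+12=9
a = -1: -1+-1=-2, -1+0=-1, -1+2=1, -1+9=8, -1+12=11
a = 0: 0+0=0, 0+2=2, 0+9=9, 0+12=12
a = 2: 2+2=4, 2+9=11, 2+12=14
a = 9: 9+9=18, 9+12=21
a = 12: 12+12=24
Distinct sums: {-6, -4, -3, -2, -1, 0, 1, 2, 4, 6, 8, 9, 11, 12, 14, 18, 21, 24}
|A + A| = 18

|A + A| = 18


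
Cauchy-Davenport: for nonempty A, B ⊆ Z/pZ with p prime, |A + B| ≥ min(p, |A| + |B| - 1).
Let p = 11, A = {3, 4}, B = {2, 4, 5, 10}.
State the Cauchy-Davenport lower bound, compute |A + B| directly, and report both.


Cauchy-Davenport: |A + B| ≥ min(p, |A| + |B| - 1) for A, B nonempty in Z/pZ.
|A| = 2, |B| = 4, p = 11.
CD lower bound = min(11, 2 + 4 - 1) = min(11, 5) = 5.
Compute A + B mod 11 directly:
a = 3: 3+2=5, 3+4=7, 3+5=8, 3+10=2
a = 4: 4+2=6, 4+4=8, 4+5=9, 4+10=3
A + B = {2, 3, 5, 6, 7, 8, 9}, so |A + B| = 7.
Verify: 7 ≥ 5? Yes ✓.

CD lower bound = 5, actual |A + B| = 7.


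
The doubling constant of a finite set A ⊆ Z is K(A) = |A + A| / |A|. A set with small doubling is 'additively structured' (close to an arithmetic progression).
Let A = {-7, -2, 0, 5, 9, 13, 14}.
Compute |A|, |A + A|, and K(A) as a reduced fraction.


|A| = 7.
Compute A + A by enumerating all 49 pairs.
A + A = {-14, -9, -7, -4, -2, 0, 2, 3, 5, 6, 7, 9, 10, 11, 12, 13, 14, 18, 19, 22, 23, 26, 27, 28}, so |A + A| = 24.
K = |A + A| / |A| = 24/7 (already in lowest terms) ≈ 3.4286.
Reference: AP of size 7 gives K = 13/7 ≈ 1.8571; a fully generic set of size 7 gives K ≈ 4.0000.

|A| = 7, |A + A| = 24, K = 24/7.


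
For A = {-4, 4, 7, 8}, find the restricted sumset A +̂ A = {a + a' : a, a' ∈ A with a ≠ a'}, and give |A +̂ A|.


Restricted sumset: A +̂ A = {a + a' : a ∈ A, a' ∈ A, a ≠ a'}.
Equivalently, take A + A and drop any sum 2a that is achievable ONLY as a + a for a ∈ A (i.e. sums representable only with equal summands).
Enumerate pairs (a, a') with a < a' (symmetric, so each unordered pair gives one sum; this covers all a ≠ a'):
  -4 + 4 = 0
  -4 + 7 = 3
  -4 + 8 = 4
  4 + 7 = 11
  4 + 8 = 12
  7 + 8 = 15
Collected distinct sums: {0, 3, 4, 11, 12, 15}
|A +̂ A| = 6
(Reference bound: |A +̂ A| ≥ 2|A| - 3 for |A| ≥ 2, with |A| = 4 giving ≥ 5.)

|A +̂ A| = 6


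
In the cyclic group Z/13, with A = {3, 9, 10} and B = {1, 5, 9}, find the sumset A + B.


Work in Z/13Z: reduce every sum a + b modulo 13.
Enumerate all 9 pairs:
a = 3: 3+1=4, 3+5=8, 3+9=12
a = 9: 9+1=10, 9+5=1, 9+9=5
a = 10: 10+1=11, 10+5=2, 10+9=6
Distinct residues collected: {1, 2, 4, 5, 6, 8, 10, 11, 12}
|A + B| = 9 (out of 13 total residues).

A + B = {1, 2, 4, 5, 6, 8, 10, 11, 12}


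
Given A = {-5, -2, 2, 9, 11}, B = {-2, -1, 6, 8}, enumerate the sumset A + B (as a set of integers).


A + B = {a + b : a ∈ A, b ∈ B}.
Enumerate all |A|·|B| = 5·4 = 20 pairs (a, b) and collect distinct sums.
a = -5: -5+-2=-7, -5+-1=-6, -5+6=1, -5+8=3
a = -2: -2+-2=-4, -2+-1=-3, -2+6=4, -2+8=6
a = 2: 2+-2=0, 2+-1=1, 2+6=8, 2+8=10
a = 9: 9+-2=7, 9+-1=8, 9+6=15, 9+8=17
a = 11: 11+-2=9, 11+-1=10, 11+6=17, 11+8=19
Collecting distinct sums: A + B = {-7, -6, -4, -3, 0, 1, 3, 4, 6, 7, 8, 9, 10, 15, 17, 19}
|A + B| = 16

A + B = {-7, -6, -4, -3, 0, 1, 3, 4, 6, 7, 8, 9, 10, 15, 17, 19}


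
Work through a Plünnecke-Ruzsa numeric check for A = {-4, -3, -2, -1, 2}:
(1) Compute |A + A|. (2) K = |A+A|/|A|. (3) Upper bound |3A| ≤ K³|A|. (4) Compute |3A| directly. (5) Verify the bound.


|A| = 5.
Step 1: Compute A + A by enumerating all 25 pairs.
A + A = {-8, -7, -6, -5, -4, -3, -2, -1, 0, 1, 4}, so |A + A| = 11.
Step 2: Doubling constant K = |A + A|/|A| = 11/5 = 11/5 ≈ 2.2000.
Step 3: Plünnecke-Ruzsa gives |3A| ≤ K³·|A| = (2.2000)³ · 5 ≈ 53.2400.
Step 4: Compute 3A = A + A + A directly by enumerating all triples (a,b,c) ∈ A³; |3A| = 17.
Step 5: Check 17 ≤ 53.2400? Yes ✓.

K = 11/5, Plünnecke-Ruzsa bound K³|A| ≈ 53.2400, |3A| = 17, inequality holds.


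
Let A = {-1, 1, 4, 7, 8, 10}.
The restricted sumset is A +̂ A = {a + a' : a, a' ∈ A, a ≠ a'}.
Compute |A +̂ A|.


Restricted sumset: A +̂ A = {a + a' : a ∈ A, a' ∈ A, a ≠ a'}.
Equivalently, take A + A and drop any sum 2a that is achievable ONLY as a + a for a ∈ A (i.e. sums representable only with equal summands).
Enumerate pairs (a, a') with a < a' (symmetric, so each unordered pair gives one sum; this covers all a ≠ a'):
  -1 + 1 = 0
  -1 + 4 = 3
  -1 + 7 = 6
  -1 + 8 = 7
  -1 + 10 = 9
  1 + 4 = 5
  1 + 7 = 8
  1 + 8 = 9
  1 + 10 = 11
  4 + 7 = 11
  4 + 8 = 12
  4 + 10 = 14
  7 + 8 = 15
  7 + 10 = 17
  8 + 10 = 18
Collected distinct sums: {0, 3, 5, 6, 7, 8, 9, 11, 12, 14, 15, 17, 18}
|A +̂ A| = 13
(Reference bound: |A +̂ A| ≥ 2|A| - 3 for |A| ≥ 2, with |A| = 6 giving ≥ 9.)

|A +̂ A| = 13


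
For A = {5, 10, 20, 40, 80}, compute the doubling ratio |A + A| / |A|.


|A| = 5.
Compute A + A by enumerating all 25 pairs.
A + A = {10, 15, 20, 25, 30, 40, 45, 50, 60, 80, 85, 90, 100, 120, 160}, so |A + A| = 15.
K = |A + A| / |A| = 15/5 = 3/1 ≈ 3.0000.
Reference: AP of size 5 gives K = 9/5 ≈ 1.8000; a fully generic set of size 5 gives K ≈ 3.0000.

|A| = 5, |A + A| = 15, K = 15/5 = 3/1.


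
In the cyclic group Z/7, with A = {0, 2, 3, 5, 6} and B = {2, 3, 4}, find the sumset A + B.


Work in Z/7Z: reduce every sum a + b modulo 7.
Enumerate all 15 pairs:
a = 0: 0+2=2, 0+3=3, 0+4=4
a = 2: 2+2=4, 2+3=5, 2+4=6
a = 3: 3+2=5, 3+3=6, 3+4=0
a = 5: 5+2=0, 5+3=1, 5+4=2
a = 6: 6+2=1, 6+3=2, 6+4=3
Distinct residues collected: {0, 1, 2, 3, 4, 5, 6}
|A + B| = 7 (out of 7 total residues).

A + B = {0, 1, 2, 3, 4, 5, 6}


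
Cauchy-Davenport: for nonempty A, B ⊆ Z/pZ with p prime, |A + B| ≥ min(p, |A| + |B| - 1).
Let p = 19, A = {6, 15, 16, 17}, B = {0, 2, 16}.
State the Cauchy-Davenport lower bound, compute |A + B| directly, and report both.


Cauchy-Davenport: |A + B| ≥ min(p, |A| + |B| - 1) for A, B nonempty in Z/pZ.
|A| = 4, |B| = 3, p = 19.
CD lower bound = min(19, 4 + 3 - 1) = min(19, 6) = 6.
Compute A + B mod 19 directly:
a = 6: 6+0=6, 6+2=8, 6+16=3
a = 15: 15+0=15, 15+2=17, 15+16=12
a = 16: 16+0=16, 16+2=18, 16+16=13
a = 17: 17+0=17, 17+2=0, 17+16=14
A + B = {0, 3, 6, 8, 12, 13, 14, 15, 16, 17, 18}, so |A + B| = 11.
Verify: 11 ≥ 6? Yes ✓.

CD lower bound = 6, actual |A + B| = 11.


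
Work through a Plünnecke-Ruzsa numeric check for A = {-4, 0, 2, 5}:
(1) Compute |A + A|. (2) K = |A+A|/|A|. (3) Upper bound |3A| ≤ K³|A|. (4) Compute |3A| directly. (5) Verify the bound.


|A| = 4.
Step 1: Compute A + A by enumerating all 16 pairs.
A + A = {-8, -4, -2, 0, 1, 2, 4, 5, 7, 10}, so |A + A| = 10.
Step 2: Doubling constant K = |A + A|/|A| = 10/4 = 10/4 ≈ 2.5000.
Step 3: Plünnecke-Ruzsa gives |3A| ≤ K³·|A| = (2.5000)³ · 4 ≈ 62.5000.
Step 4: Compute 3A = A + A + A directly by enumerating all triples (a,b,c) ∈ A³; |3A| = 18.
Step 5: Check 18 ≤ 62.5000? Yes ✓.

K = 10/4, Plünnecke-Ruzsa bound K³|A| ≈ 62.5000, |3A| = 18, inequality holds.


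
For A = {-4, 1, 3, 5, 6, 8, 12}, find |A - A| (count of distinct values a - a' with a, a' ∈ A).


A - A = {a - a' : a, a' ∈ A}; |A| = 7.
Bounds: 2|A|-1 ≤ |A - A| ≤ |A|² - |A| + 1, i.e. 13 ≤ |A - A| ≤ 43.
Note: 0 ∈ A - A always (from a - a). The set is symmetric: if d ∈ A - A then -d ∈ A - A.
Enumerate nonzero differences d = a - a' with a > a' (then include -d):
Positive differences: {1, 2, 3, 4, 5, 6, 7, 9, 10, 11, 12, 16}
Full difference set: {0} ∪ (positive diffs) ∪ (negative diffs).
|A - A| = 1 + 2·12 = 25 (matches direct enumeration: 25).

|A - A| = 25


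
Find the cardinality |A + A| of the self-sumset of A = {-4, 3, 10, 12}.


A + A = {a + a' : a, a' ∈ A}; |A| = 4.
General bounds: 2|A| - 1 ≤ |A + A| ≤ |A|(|A|+1)/2, i.e. 7 ≤ |A + A| ≤ 10.
Lower bound 2|A|-1 is attained iff A is an arithmetic progression.
Enumerate sums a + a' for a ≤ a' (symmetric, so this suffices):
a = -4: -4+-4=-8, -4+3=-1, -4+10=6, -4+12=8
a = 3: 3+3=6, 3+10=13, 3+12=15
a = 10: 10+10=20, 10+12=22
a = 12: 12+12=24
Distinct sums: {-8, -1, 6, 8, 13, 15, 20, 22, 24}
|A + A| = 9

|A + A| = 9


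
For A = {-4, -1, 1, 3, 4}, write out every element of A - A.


A - A = {a - a' : a, a' ∈ A}.
Compute a - a' for each ordered pair (a, a'):
a = -4: -4--4=0, -4--1=-3, -4-1=-5, -4-3=-7, -4-4=-8
a = -1: -1--4=3, -1--1=0, -1-1=-2, -1-3=-4, -1-4=-5
a = 1: 1--4=5, 1--1=2, 1-1=0, 1-3=-2, 1-4=-3
a = 3: 3--4=7, 3--1=4, 3-1=2, 3-3=0, 3-4=-1
a = 4: 4--4=8, 4--1=5, 4-1=3, 4-3=1, 4-4=0
Collecting distinct values (and noting 0 appears from a-a):
A - A = {-8, -7, -5, -4, -3, -2, -1, 0, 1, 2, 3, 4, 5, 7, 8}
|A - A| = 15

A - A = {-8, -7, -5, -4, -3, -2, -1, 0, 1, 2, 3, 4, 5, 7, 8}


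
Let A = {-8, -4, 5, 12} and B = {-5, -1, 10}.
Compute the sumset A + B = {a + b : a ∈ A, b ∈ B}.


A + B = {a + b : a ∈ A, b ∈ B}.
Enumerate all |A|·|B| = 4·3 = 12 pairs (a, b) and collect distinct sums.
a = -8: -8+-5=-13, -8+-1=-9, -8+10=2
a = -4: -4+-5=-9, -4+-1=-5, -4+10=6
a = 5: 5+-5=0, 5+-1=4, 5+10=15
a = 12: 12+-5=7, 12+-1=11, 12+10=22
Collecting distinct sums: A + B = {-13, -9, -5, 0, 2, 4, 6, 7, 11, 15, 22}
|A + B| = 11

A + B = {-13, -9, -5, 0, 2, 4, 6, 7, 11, 15, 22}


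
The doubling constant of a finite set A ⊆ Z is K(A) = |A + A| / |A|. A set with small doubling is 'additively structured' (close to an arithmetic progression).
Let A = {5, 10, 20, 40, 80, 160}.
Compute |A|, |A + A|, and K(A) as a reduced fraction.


|A| = 6.
Compute A + A by enumerating all 36 pairs.
A + A = {10, 15, 20, 25, 30, 40, 45, 50, 60, 80, 85, 90, 100, 120, 160, 165, 170, 180, 200, 240, 320}, so |A + A| = 21.
K = |A + A| / |A| = 21/6 = 7/2 ≈ 3.5000.
Reference: AP of size 6 gives K = 11/6 ≈ 1.8333; a fully generic set of size 6 gives K ≈ 3.5000.

|A| = 6, |A + A| = 21, K = 21/6 = 7/2.


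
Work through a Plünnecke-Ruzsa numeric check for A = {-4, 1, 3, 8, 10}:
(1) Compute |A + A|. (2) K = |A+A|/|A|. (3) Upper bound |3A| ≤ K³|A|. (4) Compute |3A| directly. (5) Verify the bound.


|A| = 5.
Step 1: Compute A + A by enumerating all 25 pairs.
A + A = {-8, -3, -1, 2, 4, 6, 9, 11, 13, 16, 18, 20}, so |A + A| = 12.
Step 2: Doubling constant K = |A + A|/|A| = 12/5 = 12/5 ≈ 2.4000.
Step 3: Plünnecke-Ruzsa gives |3A| ≤ K³·|A| = (2.4000)³ · 5 ≈ 69.1200.
Step 4: Compute 3A = A + A + A directly by enumerating all triples (a,b,c) ∈ A³; |3A| = 22.
Step 5: Check 22 ≤ 69.1200? Yes ✓.

K = 12/5, Plünnecke-Ruzsa bound K³|A| ≈ 69.1200, |3A| = 22, inequality holds.


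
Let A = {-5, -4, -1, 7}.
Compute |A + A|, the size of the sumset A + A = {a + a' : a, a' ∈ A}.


A + A = {a + a' : a, a' ∈ A}; |A| = 4.
General bounds: 2|A| - 1 ≤ |A + A| ≤ |A|(|A|+1)/2, i.e. 7 ≤ |A + A| ≤ 10.
Lower bound 2|A|-1 is attained iff A is an arithmetic progression.
Enumerate sums a + a' for a ≤ a' (symmetric, so this suffices):
a = -5: -5+-5=-10, -5+-4=-9, -5+-1=-6, -5+7=2
a = -4: -4+-4=-8, -4+-1=-5, -4+7=3
a = -1: -1+-1=-2, -1+7=6
a = 7: 7+7=14
Distinct sums: {-10, -9, -8, -6, -5, -2, 2, 3, 6, 14}
|A + A| = 10

|A + A| = 10


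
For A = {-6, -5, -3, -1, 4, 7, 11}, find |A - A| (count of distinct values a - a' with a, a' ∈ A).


A - A = {a - a' : a, a' ∈ A}; |A| = 7.
Bounds: 2|A|-1 ≤ |A - A| ≤ |A|² - |A| + 1, i.e. 13 ≤ |A - A| ≤ 43.
Note: 0 ∈ A - A always (from a - a). The set is symmetric: if d ∈ A - A then -d ∈ A - A.
Enumerate nonzero differences d = a - a' with a > a' (then include -d):
Positive differences: {1, 2, 3, 4, 5, 7, 8, 9, 10, 12, 13, 14, 16, 17}
Full difference set: {0} ∪ (positive diffs) ∪ (negative diffs).
|A - A| = 1 + 2·14 = 29 (matches direct enumeration: 29).

|A - A| = 29


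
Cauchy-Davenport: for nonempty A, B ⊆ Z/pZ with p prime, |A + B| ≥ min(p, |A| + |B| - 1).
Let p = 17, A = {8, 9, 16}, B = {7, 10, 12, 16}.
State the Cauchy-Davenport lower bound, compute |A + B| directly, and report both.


Cauchy-Davenport: |A + B| ≥ min(p, |A| + |B| - 1) for A, B nonempty in Z/pZ.
|A| = 3, |B| = 4, p = 17.
CD lower bound = min(17, 3 + 4 - 1) = min(17, 6) = 6.
Compute A + B mod 17 directly:
a = 8: 8+7=15, 8+10=1, 8+12=3, 8+16=7
a = 9: 9+7=16, 9+10=2, 9+12=4, 9+16=8
a = 16: 16+7=6, 16+10=9, 16+12=11, 16+16=15
A + B = {1, 2, 3, 4, 6, 7, 8, 9, 11, 15, 16}, so |A + B| = 11.
Verify: 11 ≥ 6? Yes ✓.

CD lower bound = 6, actual |A + B| = 11.


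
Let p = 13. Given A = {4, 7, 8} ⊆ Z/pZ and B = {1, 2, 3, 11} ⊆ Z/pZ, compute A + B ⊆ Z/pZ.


Work in Z/13Z: reduce every sum a + b modulo 13.
Enumerate all 12 pairs:
a = 4: 4+1=5, 4+2=6, 4+3=7, 4+11=2
a = 7: 7+1=8, 7+2=9, 7+3=10, 7+11=5
a = 8: 8+1=9, 8+2=10, 8+3=11, 8+11=6
Distinct residues collected: {2, 5, 6, 7, 8, 9, 10, 11}
|A + B| = 8 (out of 13 total residues).

A + B = {2, 5, 6, 7, 8, 9, 10, 11}


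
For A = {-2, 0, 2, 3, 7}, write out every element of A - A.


A - A = {a - a' : a, a' ∈ A}.
Compute a - a' for each ordered pair (a, a'):
a = -2: -2--2=0, -2-0=-2, -2-2=-4, -2-3=-5, -2-7=-9
a = 0: 0--2=2, 0-0=0, 0-2=-2, 0-3=-3, 0-7=-7
a = 2: 2--2=4, 2-0=2, 2-2=0, 2-3=-1, 2-7=-5
a = 3: 3--2=5, 3-0=3, 3-2=1, 3-3=0, 3-7=-4
a = 7: 7--2=9, 7-0=7, 7-2=5, 7-3=4, 7-7=0
Collecting distinct values (and noting 0 appears from a-a):
A - A = {-9, -7, -5, -4, -3, -2, -1, 0, 1, 2, 3, 4, 5, 7, 9}
|A - A| = 15

A - A = {-9, -7, -5, -4, -3, -2, -1, 0, 1, 2, 3, 4, 5, 7, 9}


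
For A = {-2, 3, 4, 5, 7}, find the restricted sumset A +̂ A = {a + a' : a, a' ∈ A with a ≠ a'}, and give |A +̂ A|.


Restricted sumset: A +̂ A = {a + a' : a ∈ A, a' ∈ A, a ≠ a'}.
Equivalently, take A + A and drop any sum 2a that is achievable ONLY as a + a for a ∈ A (i.e. sums representable only with equal summands).
Enumerate pairs (a, a') with a < a' (symmetric, so each unordered pair gives one sum; this covers all a ≠ a'):
  -2 + 3 = 1
  -2 + 4 = 2
  -2 + 5 = 3
  -2 + 7 = 5
  3 + 4 = 7
  3 + 5 = 8
  3 + 7 = 10
  4 + 5 = 9
  4 + 7 = 11
  5 + 7 = 12
Collected distinct sums: {1, 2, 3, 5, 7, 8, 9, 10, 11, 12}
|A +̂ A| = 10
(Reference bound: |A +̂ A| ≥ 2|A| - 3 for |A| ≥ 2, with |A| = 5 giving ≥ 7.)

|A +̂ A| = 10


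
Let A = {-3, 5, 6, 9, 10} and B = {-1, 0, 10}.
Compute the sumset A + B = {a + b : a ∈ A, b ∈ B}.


A + B = {a + b : a ∈ A, b ∈ B}.
Enumerate all |A|·|B| = 5·3 = 15 pairs (a, b) and collect distinct sums.
a = -3: -3+-1=-4, -3+0=-3, -3+10=7
a = 5: 5+-1=4, 5+0=5, 5+10=15
a = 6: 6+-1=5, 6+0=6, 6+10=16
a = 9: 9+-1=8, 9+0=9, 9+10=19
a = 10: 10+-1=9, 10+0=10, 10+10=20
Collecting distinct sums: A + B = {-4, -3, 4, 5, 6, 7, 8, 9, 10, 15, 16, 19, 20}
|A + B| = 13

A + B = {-4, -3, 4, 5, 6, 7, 8, 9, 10, 15, 16, 19, 20}


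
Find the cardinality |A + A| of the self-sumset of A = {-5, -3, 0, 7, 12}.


A + A = {a + a' : a, a' ∈ A}; |A| = 5.
General bounds: 2|A| - 1 ≤ |A + A| ≤ |A|(|A|+1)/2, i.e. 9 ≤ |A + A| ≤ 15.
Lower bound 2|A|-1 is attained iff A is an arithmetic progression.
Enumerate sums a + a' for a ≤ a' (symmetric, so this suffices):
a = -5: -5+-5=-10, -5+-3=-8, -5+0=-5, -5+7=2, -5+12=7
a = -3: -3+-3=-6, -3+0=-3, -3+7=4, -3+12=9
a = 0: 0+0=0, 0+7=7, 0+12=12
a = 7: 7+7=14, 7+12=19
a = 12: 12+12=24
Distinct sums: {-10, -8, -6, -5, -3, 0, 2, 4, 7, 9, 12, 14, 19, 24}
|A + A| = 14

|A + A| = 14


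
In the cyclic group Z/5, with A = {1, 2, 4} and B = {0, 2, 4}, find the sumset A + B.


Work in Z/5Z: reduce every sum a + b modulo 5.
Enumerate all 9 pairs:
a = 1: 1+0=1, 1+2=3, 1+4=0
a = 2: 2+0=2, 2+2=4, 2+4=1
a = 4: 4+0=4, 4+2=1, 4+4=3
Distinct residues collected: {0, 1, 2, 3, 4}
|A + B| = 5 (out of 5 total residues).

A + B = {0, 1, 2, 3, 4}


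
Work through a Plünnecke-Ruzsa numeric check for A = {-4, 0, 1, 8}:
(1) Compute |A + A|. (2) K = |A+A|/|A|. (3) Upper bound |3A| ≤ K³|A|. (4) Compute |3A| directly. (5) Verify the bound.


|A| = 4.
Step 1: Compute A + A by enumerating all 16 pairs.
A + A = {-8, -4, -3, 0, 1, 2, 4, 8, 9, 16}, so |A + A| = 10.
Step 2: Doubling constant K = |A + A|/|A| = 10/4 = 10/4 ≈ 2.5000.
Step 3: Plünnecke-Ruzsa gives |3A| ≤ K³·|A| = (2.5000)³ · 4 ≈ 62.5000.
Step 4: Compute 3A = A + A + A directly by enumerating all triples (a,b,c) ∈ A³; |3A| = 19.
Step 5: Check 19 ≤ 62.5000? Yes ✓.

K = 10/4, Plünnecke-Ruzsa bound K³|A| ≈ 62.5000, |3A| = 19, inequality holds.


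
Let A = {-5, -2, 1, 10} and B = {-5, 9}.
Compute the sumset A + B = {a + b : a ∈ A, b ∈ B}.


A + B = {a + b : a ∈ A, b ∈ B}.
Enumerate all |A|·|B| = 4·2 = 8 pairs (a, b) and collect distinct sums.
a = -5: -5+-5=-10, -5+9=4
a = -2: -2+-5=-7, -2+9=7
a = 1: 1+-5=-4, 1+9=10
a = 10: 10+-5=5, 10+9=19
Collecting distinct sums: A + B = {-10, -7, -4, 4, 5, 7, 10, 19}
|A + B| = 8

A + B = {-10, -7, -4, 4, 5, 7, 10, 19}


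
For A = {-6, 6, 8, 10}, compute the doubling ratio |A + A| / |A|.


|A| = 4.
Compute A + A by enumerating all 16 pairs.
A + A = {-12, 0, 2, 4, 12, 14, 16, 18, 20}, so |A + A| = 9.
K = |A + A| / |A| = 9/4 (already in lowest terms) ≈ 2.2500.
Reference: AP of size 4 gives K = 7/4 ≈ 1.7500; a fully generic set of size 4 gives K ≈ 2.5000.

|A| = 4, |A + A| = 9, K = 9/4.


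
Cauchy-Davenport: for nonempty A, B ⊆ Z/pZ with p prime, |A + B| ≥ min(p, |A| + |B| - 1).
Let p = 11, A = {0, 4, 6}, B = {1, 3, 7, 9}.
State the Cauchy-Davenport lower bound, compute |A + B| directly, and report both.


Cauchy-Davenport: |A + B| ≥ min(p, |A| + |B| - 1) for A, B nonempty in Z/pZ.
|A| = 3, |B| = 4, p = 11.
CD lower bound = min(11, 3 + 4 - 1) = min(11, 6) = 6.
Compute A + B mod 11 directly:
a = 0: 0+1=1, 0+3=3, 0+7=7, 0+9=9
a = 4: 4+1=5, 4+3=7, 4+7=0, 4+9=2
a = 6: 6+1=7, 6+3=9, 6+7=2, 6+9=4
A + B = {0, 1, 2, 3, 4, 5, 7, 9}, so |A + B| = 8.
Verify: 8 ≥ 6? Yes ✓.

CD lower bound = 6, actual |A + B| = 8.


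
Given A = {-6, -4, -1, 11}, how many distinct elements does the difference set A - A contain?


A - A = {a - a' : a, a' ∈ A}; |A| = 4.
Bounds: 2|A|-1 ≤ |A - A| ≤ |A|² - |A| + 1, i.e. 7 ≤ |A - A| ≤ 13.
Note: 0 ∈ A - A always (from a - a). The set is symmetric: if d ∈ A - A then -d ∈ A - A.
Enumerate nonzero differences d = a - a' with a > a' (then include -d):
Positive differences: {2, 3, 5, 12, 15, 17}
Full difference set: {0} ∪ (positive diffs) ∪ (negative diffs).
|A - A| = 1 + 2·6 = 13 (matches direct enumeration: 13).

|A - A| = 13


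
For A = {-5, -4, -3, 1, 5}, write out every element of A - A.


A - A = {a - a' : a, a' ∈ A}.
Compute a - a' for each ordered pair (a, a'):
a = -5: -5--5=0, -5--4=-1, -5--3=-2, -5-1=-6, -5-5=-10
a = -4: -4--5=1, -4--4=0, -4--3=-1, -4-1=-5, -4-5=-9
a = -3: -3--5=2, -3--4=1, -3--3=0, -3-1=-4, -3-5=-8
a = 1: 1--5=6, 1--4=5, 1--3=4, 1-1=0, 1-5=-4
a = 5: 5--5=10, 5--4=9, 5--3=8, 5-1=4, 5-5=0
Collecting distinct values (and noting 0 appears from a-a):
A - A = {-10, -9, -8, -6, -5, -4, -2, -1, 0, 1, 2, 4, 5, 6, 8, 9, 10}
|A - A| = 17

A - A = {-10, -9, -8, -6, -5, -4, -2, -1, 0, 1, 2, 4, 5, 6, 8, 9, 10}


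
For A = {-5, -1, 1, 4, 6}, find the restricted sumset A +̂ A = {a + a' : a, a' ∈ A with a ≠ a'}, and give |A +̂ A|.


Restricted sumset: A +̂ A = {a + a' : a ∈ A, a' ∈ A, a ≠ a'}.
Equivalently, take A + A and drop any sum 2a that is achievable ONLY as a + a for a ∈ A (i.e. sums representable only with equal summands).
Enumerate pairs (a, a') with a < a' (symmetric, so each unordered pair gives one sum; this covers all a ≠ a'):
  -5 + -1 = -6
  -5 + 1 = -4
  -5 + 4 = -1
  -5 + 6 = 1
  -1 + 1 = 0
  -1 + 4 = 3
  -1 + 6 = 5
  1 + 4 = 5
  1 + 6 = 7
  4 + 6 = 10
Collected distinct sums: {-6, -4, -1, 0, 1, 3, 5, 7, 10}
|A +̂ A| = 9
(Reference bound: |A +̂ A| ≥ 2|A| - 3 for |A| ≥ 2, with |A| = 5 giving ≥ 7.)

|A +̂ A| = 9


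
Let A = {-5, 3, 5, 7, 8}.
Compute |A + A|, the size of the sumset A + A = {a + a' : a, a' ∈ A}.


A + A = {a + a' : a, a' ∈ A}; |A| = 5.
General bounds: 2|A| - 1 ≤ |A + A| ≤ |A|(|A|+1)/2, i.e. 9 ≤ |A + A| ≤ 15.
Lower bound 2|A|-1 is attained iff A is an arithmetic progression.
Enumerate sums a + a' for a ≤ a' (symmetric, so this suffices):
a = -5: -5+-5=-10, -5+3=-2, -5+5=0, -5+7=2, -5+8=3
a = 3: 3+3=6, 3+5=8, 3+7=10, 3+8=11
a = 5: 5+5=10, 5+7=12, 5+8=13
a = 7: 7+7=14, 7+8=15
a = 8: 8+8=16
Distinct sums: {-10, -2, 0, 2, 3, 6, 8, 10, 11, 12, 13, 14, 15, 16}
|A + A| = 14

|A + A| = 14


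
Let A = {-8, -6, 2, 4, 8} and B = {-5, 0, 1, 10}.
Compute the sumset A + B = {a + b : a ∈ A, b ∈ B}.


A + B = {a + b : a ∈ A, b ∈ B}.
Enumerate all |A|·|B| = 5·4 = 20 pairs (a, b) and collect distinct sums.
a = -8: -8+-5=-13, -8+0=-8, -8+1=-7, -8+10=2
a = -6: -6+-5=-11, -6+0=-6, -6+1=-5, -6+10=4
a = 2: 2+-5=-3, 2+0=2, 2+1=3, 2+10=12
a = 4: 4+-5=-1, 4+0=4, 4+1=5, 4+10=14
a = 8: 8+-5=3, 8+0=8, 8+1=9, 8+10=18
Collecting distinct sums: A + B = {-13, -11, -8, -7, -6, -5, -3, -1, 2, 3, 4, 5, 8, 9, 12, 14, 18}
|A + B| = 17

A + B = {-13, -11, -8, -7, -6, -5, -3, -1, 2, 3, 4, 5, 8, 9, 12, 14, 18}


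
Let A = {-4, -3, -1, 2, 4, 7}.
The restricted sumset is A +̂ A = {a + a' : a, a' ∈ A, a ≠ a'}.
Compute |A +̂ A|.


Restricted sumset: A +̂ A = {a + a' : a ∈ A, a' ∈ A, a ≠ a'}.
Equivalently, take A + A and drop any sum 2a that is achievable ONLY as a + a for a ∈ A (i.e. sums representable only with equal summands).
Enumerate pairs (a, a') with a < a' (symmetric, so each unordered pair gives one sum; this covers all a ≠ a'):
  -4 + -3 = -7
  -4 + -1 = -5
  -4 + 2 = -2
  -4 + 4 = 0
  -4 + 7 = 3
  -3 + -1 = -4
  -3 + 2 = -1
  -3 + 4 = 1
  -3 + 7 = 4
  -1 + 2 = 1
  -1 + 4 = 3
  -1 + 7 = 6
  2 + 4 = 6
  2 + 7 = 9
  4 + 7 = 11
Collected distinct sums: {-7, -5, -4, -2, -1, 0, 1, 3, 4, 6, 9, 11}
|A +̂ A| = 12
(Reference bound: |A +̂ A| ≥ 2|A| - 3 for |A| ≥ 2, with |A| = 6 giving ≥ 9.)

|A +̂ A| = 12


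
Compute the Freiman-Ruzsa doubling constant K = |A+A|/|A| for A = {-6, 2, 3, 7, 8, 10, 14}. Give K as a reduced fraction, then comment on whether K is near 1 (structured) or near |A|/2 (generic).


|A| = 7.
Compute A + A by enumerating all 49 pairs.
A + A = {-12, -4, -3, 1, 2, 4, 5, 6, 8, 9, 10, 11, 12, 13, 14, 15, 16, 17, 18, 20, 21, 22, 24, 28}, so |A + A| = 24.
K = |A + A| / |A| = 24/7 (already in lowest terms) ≈ 3.4286.
Reference: AP of size 7 gives K = 13/7 ≈ 1.8571; a fully generic set of size 7 gives K ≈ 4.0000.

|A| = 7, |A + A| = 24, K = 24/7.


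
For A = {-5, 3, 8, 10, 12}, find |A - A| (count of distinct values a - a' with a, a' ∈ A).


A - A = {a - a' : a, a' ∈ A}; |A| = 5.
Bounds: 2|A|-1 ≤ |A - A| ≤ |A|² - |A| + 1, i.e. 9 ≤ |A - A| ≤ 21.
Note: 0 ∈ A - A always (from a - a). The set is symmetric: if d ∈ A - A then -d ∈ A - A.
Enumerate nonzero differences d = a - a' with a > a' (then include -d):
Positive differences: {2, 4, 5, 7, 8, 9, 13, 15, 17}
Full difference set: {0} ∪ (positive diffs) ∪ (negative diffs).
|A - A| = 1 + 2·9 = 19 (matches direct enumeration: 19).

|A - A| = 19
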